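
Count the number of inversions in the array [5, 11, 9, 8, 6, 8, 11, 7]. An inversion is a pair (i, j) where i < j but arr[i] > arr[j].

Finding inversions in [5, 11, 9, 8, 6, 8, 11, 7]:

(1, 2): arr[1]=11 > arr[2]=9
(1, 3): arr[1]=11 > arr[3]=8
(1, 4): arr[1]=11 > arr[4]=6
(1, 5): arr[1]=11 > arr[5]=8
(1, 7): arr[1]=11 > arr[7]=7
(2, 3): arr[2]=9 > arr[3]=8
(2, 4): arr[2]=9 > arr[4]=6
(2, 5): arr[2]=9 > arr[5]=8
(2, 7): arr[2]=9 > arr[7]=7
(3, 4): arr[3]=8 > arr[4]=6
(3, 7): arr[3]=8 > arr[7]=7
(5, 7): arr[5]=8 > arr[7]=7
(6, 7): arr[6]=11 > arr[7]=7

Total inversions: 13

The array has 13 inversion(s): (1,2), (1,3), (1,4), (1,5), (1,7), (2,3), (2,4), (2,5), (2,7), (3,4), (3,7), (5,7), (6,7). Each pair (i,j) satisfies i < j and arr[i] > arr[j].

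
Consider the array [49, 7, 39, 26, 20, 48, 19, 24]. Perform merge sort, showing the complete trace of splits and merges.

Merge sort trace:

Split: [49, 7, 39, 26, 20, 48, 19, 24] -> [49, 7, 39, 26] and [20, 48, 19, 24]
  Split: [49, 7, 39, 26] -> [49, 7] and [39, 26]
    Split: [49, 7] -> [49] and [7]
    Merge: [49] + [7] -> [7, 49]
    Split: [39, 26] -> [39] and [26]
    Merge: [39] + [26] -> [26, 39]
  Merge: [7, 49] + [26, 39] -> [7, 26, 39, 49]
  Split: [20, 48, 19, 24] -> [20, 48] and [19, 24]
    Split: [20, 48] -> [20] and [48]
    Merge: [20] + [48] -> [20, 48]
    Split: [19, 24] -> [19] and [24]
    Merge: [19] + [24] -> [19, 24]
  Merge: [20, 48] + [19, 24] -> [19, 20, 24, 48]
Merge: [7, 26, 39, 49] + [19, 20, 24, 48] -> [7, 19, 20, 24, 26, 39, 48, 49]

Final sorted array: [7, 19, 20, 24, 26, 39, 48, 49]

The merge sort proceeds by recursively splitting the array and merging sorted halves.
After all merges, the sorted array is [7, 19, 20, 24, 26, 39, 48, 49].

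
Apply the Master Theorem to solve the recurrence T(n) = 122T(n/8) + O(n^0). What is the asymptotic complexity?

Master Theorem for T(n) = 122T(n/8) + O(n^0):

a = 122, b = 8, c = 0
log_b(a) = log_8(122) = 2.3102

Case 1: c = 0 < log_8(122) = 2.3102
T(n) = O(n^(log_8 122))

For T(n) = 122T(n/8) + O(n^0): log_8(122) = 2.3102. This is Case 1 of the Master Theorem (c < log_b(a), work dominated by leaves), giving O(n^(log_8 122)).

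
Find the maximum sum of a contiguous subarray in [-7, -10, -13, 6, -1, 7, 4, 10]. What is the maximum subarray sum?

Using Kadane's algorithm on [-7, -10, -13, 6, -1, 7, 4, 10]:

Scanning through the array:
Position 1 (value -10): max_ending_here = -10, max_so_far = -7
Position 2 (value -13): max_ending_here = -13, max_so_far = -7
Position 3 (value 6): max_ending_here = 6, max_so_far = 6
Position 4 (value -1): max_ending_here = 5, max_so_far = 6
Position 5 (value 7): max_ending_here = 12, max_so_far = 12
Position 6 (value 4): max_ending_here = 16, max_so_far = 16
Position 7 (value 10): max_ending_here = 26, max_so_far = 26

Maximum subarray: [6, -1, 7, 4, 10]
Maximum sum: 26

The maximum subarray is [6, -1, 7, 4, 10] with sum 26. This subarray runs from index 3 to index 7.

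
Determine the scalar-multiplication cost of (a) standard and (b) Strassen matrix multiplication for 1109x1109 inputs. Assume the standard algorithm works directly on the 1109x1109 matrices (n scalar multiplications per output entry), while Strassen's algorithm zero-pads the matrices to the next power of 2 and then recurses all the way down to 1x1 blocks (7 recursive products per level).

Matrix multiplication for 1109x1109 matrices:

Strassen's algorithm requires power-of-2 dimensions. Pad 1109x1109 to 2048x2048 (next power of 2).

Standard algorithm: 1109^3 = 1363938029 multiplications
Strassen's algorithm: 7^(log2(2048)) = 7^11 = 1977326743 multiplications
Difference: 1363938029 - 1977326743 = -613388714 (Strassen uses MORE here due to padding overhead — for small or just-over-power-of-2 n, padding can outweigh the per-level savings)

Standard: 1363938029 multiplications (1109^3). Strassen: 1977326743 multiplications (7^11, after padding to 2048x2048). Strassen reduces 8 recursive multiplications to 7 at each level.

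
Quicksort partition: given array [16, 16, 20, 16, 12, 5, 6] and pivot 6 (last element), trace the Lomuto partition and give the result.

Lomuto partition with pivot = 6:

Initial array: [16, 16, 20, 16, 12, 5, 6]

arr[0]=16 > 6: no swap
arr[1]=16 > 6: no swap
arr[2]=20 > 6: no swap
arr[3]=16 > 6: no swap
arr[4]=12 > 6: no swap
arr[5]=5 <= 6: swap with position 0, array becomes [5, 16, 20, 16, 12, 16, 6]

Place pivot at position 1: [5, 6, 20, 16, 12, 16, 16]
Pivot position: 1

After partitioning with pivot 6, the array becomes [5, 6, 20, 16, 12, 16, 16]. The pivot is placed at index 1. All elements to the left of the pivot are <= 6, and all elements to the right are > 6.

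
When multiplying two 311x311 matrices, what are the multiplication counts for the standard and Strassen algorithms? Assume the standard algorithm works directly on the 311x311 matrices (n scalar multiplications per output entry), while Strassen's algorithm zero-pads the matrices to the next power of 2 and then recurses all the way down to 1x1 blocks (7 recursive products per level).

Matrix multiplication for 311x311 matrices:

Strassen's algorithm requires power-of-2 dimensions. Pad 311x311 to 512x512 (next power of 2).

Standard algorithm: 311^3 = 30080231 multiplications
Strassen's algorithm: 7^(log2(512)) = 7^9 = 40353607 multiplications
Difference: 30080231 - 40353607 = -10273376 (Strassen uses MORE here due to padding overhead — for small or just-over-power-of-2 n, padding can outweigh the per-level savings)

Standard: 30080231 multiplications (311^3). Strassen: 40353607 multiplications (7^9, after padding to 512x512). Strassen reduces 8 recursive multiplications to 7 at each level.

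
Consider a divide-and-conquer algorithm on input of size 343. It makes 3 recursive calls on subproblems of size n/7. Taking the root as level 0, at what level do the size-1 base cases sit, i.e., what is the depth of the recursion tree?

For divide and conquer with division factor 7:

Problem sizes at each level:
Level 0: 343
Level 1: 49
Level 2: 7
Level 3: 1

The root is level 0 and the size-1 base case is level 3 (the tree spans levels 0 through 3, i.e. 4 levels counting the root), so the depth is the number of divisions: log_7(343) = 3

The recursion tree depth is log_7(343) = 3. At each level, the problem size is divided by 7, so it takes 3 divisions to reduce to a base case of size 1. The algorithm makes 3 recursive calls at each level.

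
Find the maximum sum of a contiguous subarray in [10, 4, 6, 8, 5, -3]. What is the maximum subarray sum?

Using Kadane's algorithm on [10, 4, 6, 8, 5, -3]:

Scanning through the array:
Position 1 (value 4): max_ending_here = 14, max_so_far = 14
Position 2 (value 6): max_ending_here = 20, max_so_far = 20
Position 3 (value 8): max_ending_here = 28, max_so_far = 28
Position 4 (value 5): max_ending_here = 33, max_so_far = 33
Position 5 (value -3): max_ending_here = 30, max_so_far = 33

Maximum subarray: [10, 4, 6, 8, 5]
Maximum sum: 33

The maximum subarray is [10, 4, 6, 8, 5] with sum 33. This subarray runs from index 0 to index 4.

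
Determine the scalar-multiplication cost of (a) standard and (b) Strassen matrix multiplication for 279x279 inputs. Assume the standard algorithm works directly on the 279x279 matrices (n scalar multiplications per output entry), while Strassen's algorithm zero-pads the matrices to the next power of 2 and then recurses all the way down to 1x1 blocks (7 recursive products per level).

Matrix multiplication for 279x279 matrices:

Strassen's algorithm requires power-of-2 dimensions. Pad 279x279 to 512x512 (next power of 2).

Standard algorithm: 279^3 = 21717639 multiplications
Strassen's algorithm: 7^(log2(512)) = 7^9 = 40353607 multiplications
Difference: 21717639 - 40353607 = -18635968 (Strassen uses MORE here due to padding overhead — for small or just-over-power-of-2 n, padding can outweigh the per-level savings)

Standard: 21717639 multiplications (279^3). Strassen: 40353607 multiplications (7^9, after padding to 512x512). Strassen reduces 8 recursive multiplications to 7 at each level.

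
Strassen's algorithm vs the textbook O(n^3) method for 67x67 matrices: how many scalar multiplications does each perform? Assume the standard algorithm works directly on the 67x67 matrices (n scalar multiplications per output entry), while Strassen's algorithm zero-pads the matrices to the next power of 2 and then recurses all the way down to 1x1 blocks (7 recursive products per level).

Matrix multiplication for 67x67 matrices:

Strassen's algorithm requires power-of-2 dimensions. Pad 67x67 to 128x128 (next power of 2).

Standard algorithm: 67^3 = 300763 multiplications
Strassen's algorithm: 7^(log2(128)) = 7^7 = 823543 multiplications
Difference: 300763 - 823543 = -522780 (Strassen uses MORE here due to padding overhead — for small or just-over-power-of-2 n, padding can outweigh the per-level savings)

Standard: 300763 multiplications (67^3). Strassen: 823543 multiplications (7^7, after padding to 128x128). Strassen reduces 8 recursive multiplications to 7 at each level.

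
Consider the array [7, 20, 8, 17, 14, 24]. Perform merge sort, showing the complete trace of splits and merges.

Merge sort trace:

Split: [7, 20, 8, 17, 14, 24] -> [7, 20, 8] and [17, 14, 24]
  Split: [7, 20, 8] -> [7] and [20, 8]
    Split: [20, 8] -> [20] and [8]
    Merge: [20] + [8] -> [8, 20]
  Merge: [7] + [8, 20] -> [7, 8, 20]
  Split: [17, 14, 24] -> [17] and [14, 24]
    Split: [14, 24] -> [14] and [24]
    Merge: [14] + [24] -> [14, 24]
  Merge: [17] + [14, 24] -> [14, 17, 24]
Merge: [7, 8, 20] + [14, 17, 24] -> [7, 8, 14, 17, 20, 24]

Final sorted array: [7, 8, 14, 17, 20, 24]

The merge sort proceeds by recursively splitting the array and merging sorted halves.
After all merges, the sorted array is [7, 8, 14, 17, 20, 24].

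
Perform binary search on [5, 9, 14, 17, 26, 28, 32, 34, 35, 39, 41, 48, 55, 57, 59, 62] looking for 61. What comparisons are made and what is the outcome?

Binary search for 61 in [5, 9, 14, 17, 26, 28, 32, 34, 35, 39, 41, 48, 55, 57, 59, 62]:

lo=0, hi=15, mid=7, arr[mid]=34 -> 34 < 61, search right half
lo=8, hi=15, mid=11, arr[mid]=48 -> 48 < 61, search right half
lo=12, hi=15, mid=13, arr[mid]=57 -> 57 < 61, search right half
lo=14, hi=15, mid=14, arr[mid]=59 -> 59 < 61, search right half
lo=15, hi=15, mid=15, arr[mid]=62 -> 62 > 61, search left half
lo=15 > hi=14, target 61 not found

Binary search determines that 61 is not in the array after 5 comparisons. The search space was exhausted without finding the target.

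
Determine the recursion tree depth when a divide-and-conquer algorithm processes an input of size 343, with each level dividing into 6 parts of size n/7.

For divide and conquer with division factor 7:

Problem sizes at each level:
Level 0: 343
Level 1: 49
Level 2: 7
Level 3: 1

The root is level 0 and the size-1 base case is level 3 (the tree spans levels 0 through 3, i.e. 4 levels counting the root), so the depth is the number of divisions: log_7(343) = 3

The recursion tree depth is log_7(343) = 3. At each level, the problem size is divided by 7, so it takes 3 divisions to reduce to a base case of size 1. The algorithm makes 6 recursive calls at each level.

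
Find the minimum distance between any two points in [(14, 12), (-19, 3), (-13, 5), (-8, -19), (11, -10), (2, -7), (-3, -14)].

Computing all pairwise distances among 7 points:

d((14, 12), (-19, 3)) = 34.2053
d((14, 12), (-13, 5)) = 27.8927
d((14, 12), (-8, -19)) = 38.0132
d((14, 12), (11, -10)) = 22.2036
d((14, 12), (2, -7)) = 22.4722
d((14, 12), (-3, -14)) = 31.0644
d((-19, 3), (-13, 5)) = 6.3246 <-- minimum
d((-19, 3), (-8, -19)) = 24.5967
d((-19, 3), (11, -10)) = 32.6956
d((-19, 3), (2, -7)) = 23.2594
d((-19, 3), (-3, -14)) = 23.3452
d((-13, 5), (-8, -19)) = 24.5153
d((-13, 5), (11, -10)) = 28.3019
d((-13, 5), (2, -7)) = 19.2094
d((-13, 5), (-3, -14)) = 21.4709
d((-8, -19), (11, -10)) = 21.0238
d((-8, -19), (2, -7)) = 15.6205
d((-8, -19), (-3, -14)) = 7.0711
d((11, -10), (2, -7)) = 9.4868
d((11, -10), (-3, -14)) = 14.5602
d((2, -7), (-3, -14)) = 8.6023

Closest pair: (-19, 3) and (-13, 5) with distance 6.3246

The closest pair is (-19, 3) and (-13, 5) with Euclidean distance 6.3246. For 7 points, brute-force pairwise comparison is shown above. For large n, the divide-and-conquer algorithm (sort by x, recurse on halves, check the dividing strip) achieves O(n log n).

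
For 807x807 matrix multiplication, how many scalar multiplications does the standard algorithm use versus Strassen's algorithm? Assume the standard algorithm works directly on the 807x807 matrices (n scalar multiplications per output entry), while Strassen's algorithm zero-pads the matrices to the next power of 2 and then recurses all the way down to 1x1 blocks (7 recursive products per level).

Matrix multiplication for 807x807 matrices:

Strassen's algorithm requires power-of-2 dimensions. Pad 807x807 to 1024x1024 (next power of 2).

Standard algorithm: 807^3 = 525557943 multiplications
Strassen's algorithm: 7^(log2(1024)) = 7^10 = 282475249 multiplications
Savings: 525557943 - 282475249 = 243082694 multiplications

Standard: 525557943 multiplications (807^3). Strassen: 282475249 multiplications (7^10, after padding to 1024x1024). Strassen reduces 8 recursive multiplications to 7 at each level.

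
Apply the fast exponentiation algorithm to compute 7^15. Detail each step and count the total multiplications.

Computing 7^15 by squaring (build up from 7^1; each line after the first costs one multiplication):

7^1 = 7
7^2 = (7^1)^2 = 7^2 = 49
7^3 = 7 * 7^2 = 7 * 49 = 343
7^6 = (7^3)^2 = 343^2 = 117649
7^7 = 7 * 7^6 = 7 * 117649 = 823543
7^14 = (7^7)^2 = 823543^2 = 678223072849
7^15 = 7 * 7^14 = 7 * 678223072849 = 4747561509943

Result: 4747561509943
Multiplications needed: 6 (6 lines after 7^1)

7^15 = 4747561509943. Using exponentiation by squaring, this requires 6 multiplications. The key idea: if the exponent is even, square the half-power; if odd, multiply by the base once.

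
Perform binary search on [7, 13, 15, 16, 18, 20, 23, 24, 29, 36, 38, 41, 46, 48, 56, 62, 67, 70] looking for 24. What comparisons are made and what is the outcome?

Binary search for 24 in [7, 13, 15, 16, 18, 20, 23, 24, 29, 36, 38, 41, 46, 48, 56, 62, 67, 70]:

lo=0, hi=17, mid=8, arr[mid]=29 -> 29 > 24, search left half
lo=0, hi=7, mid=3, arr[mid]=16 -> 16 < 24, search right half
lo=4, hi=7, mid=5, arr[mid]=20 -> 20 < 24, search right half
lo=6, hi=7, mid=6, arr[mid]=23 -> 23 < 24, search right half
lo=7, hi=7, mid=7, arr[mid]=24 -> Found target at index 7!

Binary search finds 24 at index 7 after 5 comparisons. The search repeatedly halves the search space by comparing with the middle element.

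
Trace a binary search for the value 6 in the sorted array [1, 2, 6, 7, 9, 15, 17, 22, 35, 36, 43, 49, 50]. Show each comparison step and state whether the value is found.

Binary search for 6 in [1, 2, 6, 7, 9, 15, 17, 22, 35, 36, 43, 49, 50]:

lo=0, hi=12, mid=6, arr[mid]=17 -> 17 > 6, search left half
lo=0, hi=5, mid=2, arr[mid]=6 -> Found target at index 2!

Binary search finds 6 at index 2 after 2 comparisons. The search repeatedly halves the search space by comparing with the middle element.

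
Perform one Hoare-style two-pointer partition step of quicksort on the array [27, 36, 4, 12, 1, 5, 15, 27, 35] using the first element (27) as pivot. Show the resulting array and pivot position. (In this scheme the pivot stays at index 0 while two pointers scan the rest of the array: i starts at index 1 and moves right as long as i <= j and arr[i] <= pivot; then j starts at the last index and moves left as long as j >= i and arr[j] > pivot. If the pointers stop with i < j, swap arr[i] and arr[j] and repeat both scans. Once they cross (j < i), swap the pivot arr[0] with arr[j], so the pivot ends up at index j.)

Hoare-style two-pointer partition with pivot = 27:

Initial array: [27, 36, 4, 12, 1, 5, 15, 27, 35]

Pointers start at i = 1, j = 8.
i stops at index 1 (arr[1]=36 > 27), j stops at index 7 (arr[7]=27 <= 27): swap arr[1] and arr[7], array becomes [27, 27, 4, 12, 1, 5, 15, 36, 35]
i ends at 7, j ends at 6: the pointers have crossed (j < i), so scanning stops.

Swap pivot arr[0] with arr[6] to place pivot at position 6: [15, 27, 4, 12, 1, 5, 27, 36, 35]
Pivot position: 6

After partitioning with pivot 27, the array becomes [15, 27, 4, 12, 1, 5, 27, 36, 35]. The pivot is placed at index 6. All elements to the left of the pivot are <= 27, and all elements to the right are > 27.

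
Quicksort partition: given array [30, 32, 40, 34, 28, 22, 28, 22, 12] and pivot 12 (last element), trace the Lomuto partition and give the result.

Lomuto partition with pivot = 12:

Initial array: [30, 32, 40, 34, 28, 22, 28, 22, 12]

arr[0]=30 > 12: no swap
arr[1]=32 > 12: no swap
arr[2]=40 > 12: no swap
arr[3]=34 > 12: no swap
arr[4]=28 > 12: no swap
arr[5]=22 > 12: no swap
arr[6]=28 > 12: no swap
arr[7]=22 > 12: no swap

Place pivot at position 0: [12, 32, 40, 34, 28, 22, 28, 22, 30]
Pivot position: 0

After partitioning with pivot 12, the array becomes [12, 32, 40, 34, 28, 22, 28, 22, 30]. The pivot is placed at index 0. All elements to the left of the pivot are <= 12, and all elements to the right are > 12.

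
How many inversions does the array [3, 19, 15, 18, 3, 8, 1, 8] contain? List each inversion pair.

Finding inversions in [3, 19, 15, 18, 3, 8, 1, 8]:

(0, 6): arr[0]=3 > arr[6]=1
(1, 2): arr[1]=19 > arr[2]=15
(1, 3): arr[1]=19 > arr[3]=18
(1, 4): arr[1]=19 > arr[4]=3
(1, 5): arr[1]=19 > arr[5]=8
(1, 6): arr[1]=19 > arr[6]=1
(1, 7): arr[1]=19 > arr[7]=8
(2, 4): arr[2]=15 > arr[4]=3
(2, 5): arr[2]=15 > arr[5]=8
(2, 6): arr[2]=15 > arr[6]=1
(2, 7): arr[2]=15 > arr[7]=8
(3, 4): arr[3]=18 > arr[4]=3
(3, 5): arr[3]=18 > arr[5]=8
(3, 6): arr[3]=18 > arr[6]=1
(3, 7): arr[3]=18 > arr[7]=8
(4, 6): arr[4]=3 > arr[6]=1
(5, 6): arr[5]=8 > arr[6]=1

Total inversions: 17

The array has 17 inversion(s): (0,6), (1,2), (1,3), (1,4), (1,5), (1,6), (1,7), (2,4), (2,5), (2,6), (2,7), (3,4), (3,5), (3,6), (3,7), (4,6), (5,6). Each pair (i,j) satisfies i < j and arr[i] > arr[j].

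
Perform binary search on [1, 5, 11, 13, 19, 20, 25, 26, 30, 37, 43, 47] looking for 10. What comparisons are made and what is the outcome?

Binary search for 10 in [1, 5, 11, 13, 19, 20, 25, 26, 30, 37, 43, 47]:

lo=0, hi=11, mid=5, arr[mid]=20 -> 20 > 10, search left half
lo=0, hi=4, mid=2, arr[mid]=11 -> 11 > 10, search left half
lo=0, hi=1, mid=0, arr[mid]=1 -> 1 < 10, search right half
lo=1, hi=1, mid=1, arr[mid]=5 -> 5 < 10, search right half
lo=2 > hi=1, target 10 not found

Binary search determines that 10 is not in the array after 4 comparisons. The search space was exhausted without finding the target.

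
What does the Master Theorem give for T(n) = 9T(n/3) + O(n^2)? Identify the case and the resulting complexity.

Master Theorem for T(n) = 9T(n/3) + O(n^2):

a = 9, b = 3, c = 2
log_b(a) = log_3(9) = 2.0000

Case 2: c = 2 = log_3(9) = 2.0000
T(n) = O(n^2 log n) = O(n^2 log n)

For T(n) = 9T(n/3) + O(n^2): log_3(9) = 2.0000. This is Case 2 of the Master Theorem (c = log_b(a), equal work at all levels), giving O(n^2 log n).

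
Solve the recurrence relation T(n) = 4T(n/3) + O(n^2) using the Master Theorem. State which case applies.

Master Theorem for T(n) = 4T(n/3) + O(n^2):

a = 4, b = 3, c = 2
log_b(a) = log_3(4) = 1.2619

Case 3: c = 2 > log_3(4) = 1.2619
T(n) = O(n^2) = O(n^2)

For T(n) = 4T(n/3) + O(n^2): log_3(4) = 1.2619. This is Case 3 of the Master Theorem (c > log_b(a), work dominated by root), giving O(n^2).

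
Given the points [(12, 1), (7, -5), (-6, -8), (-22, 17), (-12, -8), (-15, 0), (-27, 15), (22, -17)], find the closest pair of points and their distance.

Computing all pairwise distances among 8 points:

d((12, 1), (7, -5)) = 7.8102
d((12, 1), (-6, -8)) = 20.1246
d((12, 1), (-22, 17)) = 37.5766
d((12, 1), (-12, -8)) = 25.632
d((12, 1), (-15, 0)) = 27.0185
d((12, 1), (-27, 15)) = 41.4367
d((12, 1), (22, -17)) = 20.5913
d((7, -5), (-6, -8)) = 13.3417
d((7, -5), (-22, 17)) = 36.4005
d((7, -5), (-12, -8)) = 19.2354
d((7, -5), (-15, 0)) = 22.561
d((7, -5), (-27, 15)) = 39.4462
d((7, -5), (22, -17)) = 19.2094
d((-6, -8), (-22, 17)) = 29.6816
d((-6, -8), (-12, -8)) = 6.0
d((-6, -8), (-15, 0)) = 12.0416
d((-6, -8), (-27, 15)) = 31.1448
d((-6, -8), (22, -17)) = 29.4109
d((-22, 17), (-12, -8)) = 26.9258
d((-22, 17), (-15, 0)) = 18.3848
d((-22, 17), (-27, 15)) = 5.3852 <-- minimum
d((-22, 17), (22, -17)) = 55.6058
d((-12, -8), (-15, 0)) = 8.544
d((-12, -8), (-27, 15)) = 27.4591
d((-12, -8), (22, -17)) = 35.171
d((-15, 0), (-27, 15)) = 19.2094
d((-15, 0), (22, -17)) = 40.7185
d((-27, 15), (22, -17)) = 58.5235

Closest pair: (-22, 17) and (-27, 15) with distance 5.3852

The closest pair is (-22, 17) and (-27, 15) with Euclidean distance 5.3852. For 8 points, brute-force pairwise comparison is shown above. For large n, the divide-and-conquer algorithm (sort by x, recurse on halves, check the dividing strip) achieves O(n log n).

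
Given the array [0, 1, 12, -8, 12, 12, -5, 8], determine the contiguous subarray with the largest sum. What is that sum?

Using Kadane's algorithm on [0, 1, 12, -8, 12, 12, -5, 8]:

Scanning through the array:
Position 1 (value 1): max_ending_here = 1, max_so_far = 1
Position 2 (value 12): max_ending_here = 13, max_so_far = 13
Position 3 (value -8): max_ending_here = 5, max_so_far = 13
Position 4 (value 12): max_ending_here = 17, max_so_far = 17
Position 5 (value 12): max_ending_here = 29, max_so_far = 29
Position 6 (value -5): max_ending_here = 24, max_so_far = 29
Position 7 (value 8): max_ending_here = 32, max_so_far = 32

Maximum subarray: [0, 1, 12, -8, 12, 12, -5, 8]
Maximum sum: 32

The maximum subarray is [0, 1, 12, -8, 12, 12, -5, 8] with sum 32. This subarray runs from index 0 to index 7.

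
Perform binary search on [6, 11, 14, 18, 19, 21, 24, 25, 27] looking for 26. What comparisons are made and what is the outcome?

Binary search for 26 in [6, 11, 14, 18, 19, 21, 24, 25, 27]:

lo=0, hi=8, mid=4, arr[mid]=19 -> 19 < 26, search right half
lo=5, hi=8, mid=6, arr[mid]=24 -> 24 < 26, search right half
lo=7, hi=8, mid=7, arr[mid]=25 -> 25 < 26, search right half
lo=8, hi=8, mid=8, arr[mid]=27 -> 27 > 26, search left half
lo=8 > hi=7, target 26 not found

Binary search determines that 26 is not in the array after 4 comparisons. The search space was exhausted without finding the target.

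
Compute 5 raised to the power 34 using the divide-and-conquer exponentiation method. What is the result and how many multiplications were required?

Computing 5^34 by squaring (build up from 5^1; each line after the first costs one multiplication):

5^1 = 5
5^2 = (5^1)^2 = 5^2 = 25
5^4 = (5^2)^2 = 25^2 = 625
5^8 = (5^4)^2 = 625^2 = 390625
5^16 = (5^8)^2 = 390625^2 = 152587890625
5^17 = 5 * 5^16 = 5 * 152587890625 = 762939453125
5^34 = (5^17)^2 = 762939453125^2 = 582076609134674072265625

Result: 582076609134674072265625
Multiplications needed: 6 (6 lines after 5^1)

5^34 = 582076609134674072265625. Using exponentiation by squaring, this requires 6 multiplications. The key idea: if the exponent is even, square the half-power; if odd, multiply by the base once.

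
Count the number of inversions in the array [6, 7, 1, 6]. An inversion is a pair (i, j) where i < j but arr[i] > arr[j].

Finding inversions in [6, 7, 1, 6]:

(0, 2): arr[0]=6 > arr[2]=1
(1, 2): arr[1]=7 > arr[2]=1
(1, 3): arr[1]=7 > arr[3]=6

Total inversions: 3

The array has 3 inversion(s): (0,2), (1,2), (1,3). Each pair (i,j) satisfies i < j and arr[i] > arr[j].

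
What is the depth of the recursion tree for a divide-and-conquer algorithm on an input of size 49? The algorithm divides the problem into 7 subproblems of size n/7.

For divide and conquer with division factor 7:

Problem sizes at each level:
Level 0: 49
Level 1: 7
Level 2: 1

The root is level 0 and the size-1 base case is level 2 (the tree spans levels 0 through 2, i.e. 3 levels counting the root), so the depth is the number of divisions: log_7(49) = 2

The recursion tree depth is log_7(49) = 2. At each level, the problem size is divided by 7, so it takes 2 divisions to reduce to a base case of size 1. The algorithm makes 7 recursive calls at each level.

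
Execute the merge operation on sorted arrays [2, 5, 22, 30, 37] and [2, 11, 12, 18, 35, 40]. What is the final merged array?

Merging process:

Compare 2 vs 2: take 2 from left. Merged: [2]
Compare 5 vs 2: take 2 from right. Merged: [2, 2]
Compare 5 vs 11: take 5 from left. Merged: [2, 2, 5]
Compare 22 vs 11: take 11 from right. Merged: [2, 2, 5, 11]
Compare 22 vs 12: take 12 from right. Merged: [2, 2, 5, 11, 12]
Compare 22 vs 18: take 18 from right. Merged: [2, 2, 5, 11, 12, 18]
Compare 22 vs 35: take 22 from left. Merged: [2, 2, 5, 11, 12, 18, 22]
Compare 30 vs 35: take 30 from left. Merged: [2, 2, 5, 11, 12, 18, 22, 30]
Compare 37 vs 35: take 35 from right. Merged: [2, 2, 5, 11, 12, 18, 22, 30, 35]
Compare 37 vs 40: take 37 from left. Merged: [2, 2, 5, 11, 12, 18, 22, 30, 35, 37]
Append remaining from right: [40]. Merged: [2, 2, 5, 11, 12, 18, 22, 30, 35, 37, 40]

Final merged array: [2, 2, 5, 11, 12, 18, 22, 30, 35, 37, 40]
Total comparisons: 10

The merged array is [2, 2, 5, 11, 12, 18, 22, 30, 35, 37, 40], requiring 10 comparisons. The merge step runs in O(n) time where n is the total number of elements.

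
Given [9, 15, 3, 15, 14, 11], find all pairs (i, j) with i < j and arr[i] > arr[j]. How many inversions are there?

Finding inversions in [9, 15, 3, 15, 14, 11]:

(0, 2): arr[0]=9 > arr[2]=3
(1, 2): arr[1]=15 > arr[2]=3
(1, 4): arr[1]=15 > arr[4]=14
(1, 5): arr[1]=15 > arr[5]=11
(3, 4): arr[3]=15 > arr[4]=14
(3, 5): arr[3]=15 > arr[5]=11
(4, 5): arr[4]=14 > arr[5]=11

Total inversions: 7

The array has 7 inversion(s): (0,2), (1,2), (1,4), (1,5), (3,4), (3,5), (4,5). Each pair (i,j) satisfies i < j and arr[i] > arr[j].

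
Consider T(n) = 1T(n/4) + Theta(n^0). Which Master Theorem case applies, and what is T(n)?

Master Theorem for T(n) = 1T(n/4) + O(n^0):

a = 1, b = 4, c = 0
log_b(a) = log_4(1) = 0.0000

Case 2: c = 0 = log_4(1) = 0.0000
T(n) = O(n^0 log n) = O(log n)

For T(n) = 1T(n/4) + O(n^0): log_4(1) = 0.0000. This is Case 2 of the Master Theorem (c = log_b(a), equal work at all levels), giving O(log n).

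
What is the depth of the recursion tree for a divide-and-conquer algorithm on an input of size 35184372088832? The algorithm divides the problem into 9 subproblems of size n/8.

For divide and conquer with division factor 8:

Problem sizes at each level:
Level 0: 35184372088832
Level 1: 4398046511104
Level 2: 549755813888
Level 3: 68719476736
Level 4: 8589934592
Level 5: 1073741824
Level 6: 134217728
Level 7: 16777216
Level 8: 2097152
Level 9: 262144
Level 10: 32768
Level 11: 4096
Level 12: 512
Level 13: 64
Level 14: 8
Level 15: 1

The root is level 0 and the size-1 base case is level 15 (the tree spans levels 0 through 15, i.e. 16 levels counting the root), so the depth is the number of divisions: log_8(35184372088832) = 15

The recursion tree depth is log_8(35184372088832) = 15. At each level, the problem size is divided by 8, so it takes 15 divisions to reduce to a base case of size 1. The algorithm makes 9 recursive calls at each level.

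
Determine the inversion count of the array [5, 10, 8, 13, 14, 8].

Finding inversions in [5, 10, 8, 13, 14, 8]:

(1, 2): arr[1]=10 > arr[2]=8
(1, 5): arr[1]=10 > arr[5]=8
(3, 5): arr[3]=13 > arr[5]=8
(4, 5): arr[4]=14 > arr[5]=8

Total inversions: 4

The array has 4 inversion(s): (1,2), (1,5), (3,5), (4,5). Each pair (i,j) satisfies i < j and arr[i] > arr[j].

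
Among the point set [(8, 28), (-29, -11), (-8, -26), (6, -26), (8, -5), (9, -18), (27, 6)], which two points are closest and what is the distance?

Computing all pairwise distances among 7 points:

d((8, 28), (-29, -11)) = 53.7587
d((8, 28), (-8, -26)) = 56.3205
d((8, 28), (6, -26)) = 54.037
d((8, 28), (8, -5)) = 33.0
d((8, 28), (9, -18)) = 46.0109
d((8, 28), (27, 6)) = 29.0689
d((-29, -11), (-8, -26)) = 25.807
d((-29, -11), (6, -26)) = 38.0789
d((-29, -11), (8, -5)) = 37.4833
d((-29, -11), (9, -18)) = 38.6394
d((-29, -11), (27, 6)) = 58.5235
d((-8, -26), (6, -26)) = 14.0
d((-8, -26), (8, -5)) = 26.4008
d((-8, -26), (9, -18)) = 18.7883
d((-8, -26), (27, 6)) = 47.4236
d((6, -26), (8, -5)) = 21.095
d((6, -26), (9, -18)) = 8.544 <-- minimum
d((6, -26), (27, 6)) = 38.2753
d((8, -5), (9, -18)) = 13.0384
d((8, -5), (27, 6)) = 21.9545
d((9, -18), (27, 6)) = 30.0

Closest pair: (6, -26) and (9, -18) with distance 8.544

The closest pair is (6, -26) and (9, -18) with Euclidean distance 8.544. For 7 points, brute-force pairwise comparison is shown above. For large n, the divide-and-conquer algorithm (sort by x, recurse on halves, check the dividing strip) achieves O(n log n).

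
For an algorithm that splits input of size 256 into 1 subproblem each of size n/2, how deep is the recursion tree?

For divide and conquer with division factor 2:

Problem sizes at each level:
Level 0: 256
Level 1: 128
Level 2: 64
Level 3: 32
Level 4: 16
Level 5: 8
Level 6: 4
Level 7: 2
Level 8: 1

The root is level 0 and the size-1 base case is level 8 (the tree spans levels 0 through 8, i.e. 9 levels counting the root), so the depth is the number of divisions: log_2(256) = 8

The recursion tree depth is log_2(256) = 8. At each level, the problem size is divided by 2, so it takes 8 divisions to reduce to a base case of size 1. The algorithm makes 1 recursive call at each level.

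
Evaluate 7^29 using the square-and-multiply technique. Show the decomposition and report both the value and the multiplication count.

Computing 7^29 by squaring (build up from 7^1; each line after the first costs one multiplication):

7^1 = 7
7^2 = (7^1)^2 = 7^2 = 49
7^3 = 7 * 7^2 = 7 * 49 = 343
7^6 = (7^3)^2 = 343^2 = 117649
7^7 = 7 * 7^6 = 7 * 117649 = 823543
7^14 = (7^7)^2 = 823543^2 = 678223072849
7^28 = (7^14)^2 = 678223072849^2 = 459986536544739960976801
7^29 = 7 * 7^28 = 7 * 459986536544739960976801 = 3219905755813179726837607

Result: 3219905755813179726837607
Multiplications needed: 7 (7 lines after 7^1)

7^29 = 3219905755813179726837607. Using exponentiation by squaring, this requires 7 multiplications. The key idea: if the exponent is even, square the half-power; if odd, multiply by the base once.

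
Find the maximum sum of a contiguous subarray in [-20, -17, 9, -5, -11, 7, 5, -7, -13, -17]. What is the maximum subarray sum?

Using Kadane's algorithm on [-20, -17, 9, -5, -11, 7, 5, -7, -13, -17]:

Scanning through the array:
Position 1 (value -17): max_ending_here = -17, max_so_far = -17
Position 2 (value 9): max_ending_here = 9, max_so_far = 9
Position 3 (value -5): max_ending_here = 4, max_so_far = 9
Position 4 (value -11): max_ending_here = -7, max_so_far = 9
Position 5 (value 7): max_ending_here = 7, max_so_far = 9
Position 6 (value 5): max_ending_here = 12, max_so_far = 12
Position 7 (value -7): max_ending_here = 5, max_so_far = 12
Position 8 (value -13): max_ending_here = -8, max_so_far = 12
Position 9 (value -17): max_ending_here = -17, max_so_far = 12

Maximum subarray: [7, 5]
Maximum sum: 12

The maximum subarray is [7, 5] with sum 12. This subarray runs from index 5 to index 6.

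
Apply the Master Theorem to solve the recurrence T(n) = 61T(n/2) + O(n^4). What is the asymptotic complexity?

Master Theorem for T(n) = 61T(n/2) + O(n^4):

a = 61, b = 2, c = 4
log_b(a) = log_2(61) = 5.9307

Case 1: c = 4 < log_2(61) = 5.9307
T(n) = O(n^(log_2 61))

For T(n) = 61T(n/2) + O(n^4): log_2(61) = 5.9307. This is Case 1 of the Master Theorem (c < log_b(a), work dominated by leaves), giving O(n^(log_2 61)).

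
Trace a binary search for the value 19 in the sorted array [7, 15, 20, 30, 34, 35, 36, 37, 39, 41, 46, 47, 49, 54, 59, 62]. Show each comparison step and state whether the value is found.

Binary search for 19 in [7, 15, 20, 30, 34, 35, 36, 37, 39, 41, 46, 47, 49, 54, 59, 62]:

lo=0, hi=15, mid=7, arr[mid]=37 -> 37 > 19, search left half
lo=0, hi=6, mid=3, arr[mid]=30 -> 30 > 19, search left half
lo=0, hi=2, mid=1, arr[mid]=15 -> 15 < 19, search right half
lo=2, hi=2, mid=2, arr[mid]=20 -> 20 > 19, search left half
lo=2 > hi=1, target 19 not found

Binary search determines that 19 is not in the array after 4 comparisons. The search space was exhausted without finding the target.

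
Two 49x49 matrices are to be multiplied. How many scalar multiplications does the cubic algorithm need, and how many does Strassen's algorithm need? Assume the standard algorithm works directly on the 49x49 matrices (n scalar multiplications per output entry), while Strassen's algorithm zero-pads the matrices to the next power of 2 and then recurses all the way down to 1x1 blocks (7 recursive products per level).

Matrix multiplication for 49x49 matrices:

Strassen's algorithm requires power-of-2 dimensions. Pad 49x49 to 64x64 (next power of 2).

Standard algorithm: 49^3 = 117649 multiplications
Strassen's algorithm: 7^(log2(64)) = 7^6 = 117649 multiplications
Savings: 117649 - 117649 = 0 multiplications

Standard: 117649 multiplications (49^3). Strassen: 117649 multiplications (7^6, after padding to 64x64). Strassen reduces 8 recursive multiplications to 7 at each level.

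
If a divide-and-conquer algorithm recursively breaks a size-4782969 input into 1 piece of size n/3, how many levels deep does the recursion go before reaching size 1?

For divide and conquer with division factor 3:

Problem sizes at each level:
Level 0: 4782969
Level 1: 1594323
Level 2: 531441
Level 3: 177147
Level 4: 59049
Level 5: 19683
Level 6: 6561
Level 7: 2187
Level 8: 729
Level 9: 243
Level 10: 81
Level 11: 27
Level 12: 9
Level 13: 3
Level 14: 1

The root is level 0 and the size-1 base case is level 14 (the tree spans levels 0 through 14, i.e. 15 levels counting the root), so the depth is the number of divisions: log_3(4782969) = 14

The recursion tree depth is log_3(4782969) = 14. At each level, the problem size is divided by 3, so it takes 14 divisions to reduce to a base case of size 1. The algorithm makes 1 recursive call at each level.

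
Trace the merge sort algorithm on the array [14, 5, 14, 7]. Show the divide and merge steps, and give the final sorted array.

Merge sort trace:

Split: [14, 5, 14, 7] -> [14, 5] and [14, 7]
  Split: [14, 5] -> [14] and [5]
  Merge: [14] + [5] -> [5, 14]
  Split: [14, 7] -> [14] and [7]
  Merge: [14] + [7] -> [7, 14]
Merge: [5, 14] + [7, 14] -> [5, 7, 14, 14]

Final sorted array: [5, 7, 14, 14]

The merge sort proceeds by recursively splitting the array and merging sorted halves.
After all merges, the sorted array is [5, 7, 14, 14].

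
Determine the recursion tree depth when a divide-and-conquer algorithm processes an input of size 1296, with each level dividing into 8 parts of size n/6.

For divide and conquer with division factor 6:

Problem sizes at each level:
Level 0: 1296
Level 1: 216
Level 2: 36
Level 3: 6
Level 4: 1

The root is level 0 and the size-1 base case is level 4 (the tree spans levels 0 through 4, i.e. 5 levels counting the root), so the depth is the number of divisions: log_6(1296) = 4

The recursion tree depth is log_6(1296) = 4. At each level, the problem size is divided by 6, so it takes 4 divisions to reduce to a base case of size 1. The algorithm makes 8 recursive calls at each level.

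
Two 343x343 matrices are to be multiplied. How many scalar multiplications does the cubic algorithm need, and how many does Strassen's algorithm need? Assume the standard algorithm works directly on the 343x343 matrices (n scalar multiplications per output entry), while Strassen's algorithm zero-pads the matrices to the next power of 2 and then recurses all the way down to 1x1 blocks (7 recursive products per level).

Matrix multiplication for 343x343 matrices:

Strassen's algorithm requires power-of-2 dimensions. Pad 343x343 to 512x512 (next power of 2).

Standard algorithm: 343^3 = 40353607 multiplications
Strassen's algorithm: 7^(log2(512)) = 7^9 = 40353607 multiplications
Savings: 40353607 - 40353607 = 0 multiplications

Standard: 40353607 multiplications (343^3). Strassen: 40353607 multiplications (7^9, after padding to 512x512). Strassen reduces 8 recursive multiplications to 7 at each level.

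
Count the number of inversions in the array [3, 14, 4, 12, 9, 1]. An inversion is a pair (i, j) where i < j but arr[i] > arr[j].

Finding inversions in [3, 14, 4, 12, 9, 1]:

(0, 5): arr[0]=3 > arr[5]=1
(1, 2): arr[1]=14 > arr[2]=4
(1, 3): arr[1]=14 > arr[3]=12
(1, 4): arr[1]=14 > arr[4]=9
(1, 5): arr[1]=14 > arr[5]=1
(2, 5): arr[2]=4 > arr[5]=1
(3, 4): arr[3]=12 > arr[4]=9
(3, 5): arr[3]=12 > arr[5]=1
(4, 5): arr[4]=9 > arr[5]=1

Total inversions: 9

The array has 9 inversion(s): (0,5), (1,2), (1,3), (1,4), (1,5), (2,5), (3,4), (3,5), (4,5). Each pair (i,j) satisfies i < j and arr[i] > arr[j].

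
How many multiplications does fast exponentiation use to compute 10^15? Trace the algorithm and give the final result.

Computing 10^15 by squaring (build up from 10^1; each line after the first costs one multiplication):

10^1 = 10
10^2 = (10^1)^2 = 10^2 = 100
10^3 = 10 * 10^2 = 10 * 100 = 1000
10^6 = (10^3)^2 = 1000^2 = 1000000
10^7 = 10 * 10^6 = 10 * 1000000 = 10000000
10^14 = (10^7)^2 = 10000000^2 = 100000000000000
10^15 = 10 * 10^14 = 10 * 100000000000000 = 1000000000000000

Result: 1000000000000000
Multiplications needed: 6 (6 lines after 10^1)

10^15 = 1000000000000000. Using exponentiation by squaring, this requires 6 multiplications. The key idea: if the exponent is even, square the half-power; if odd, multiply by the base once.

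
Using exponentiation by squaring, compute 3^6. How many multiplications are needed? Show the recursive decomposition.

Computing 3^6 by squaring (build up from 3^1; each line after the first costs one multiplication):

3^1 = 3
3^2 = (3^1)^2 = 3^2 = 9
3^3 = 3 * 3^2 = 3 * 9 = 27
3^6 = (3^3)^2 = 27^2 = 729

Result: 729
Multiplications needed: 3 (3 lines after 3^1)

3^6 = 729. Using exponentiation by squaring, this requires 3 multiplications. The key idea: if the exponent is even, square the half-power; if odd, multiply by the base once.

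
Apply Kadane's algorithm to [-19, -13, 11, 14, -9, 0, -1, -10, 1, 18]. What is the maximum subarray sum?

Using Kadane's algorithm on [-19, -13, 11, 14, -9, 0, -1, -10, 1, 18]:

Scanning through the array:
Position 1 (value -13): max_ending_here = -13, max_so_far = -13
Position 2 (value 11): max_ending_here = 11, max_so_far = 11
Position 3 (value 14): max_ending_here = 25, max_so_far = 25
Position 4 (value -9): max_ending_here = 16, max_so_far = 25
Position 5 (value 0): max_ending_here = 16, max_so_far = 25
Position 6 (value -1): max_ending_here = 15, max_so_far = 25
Position 7 (value -10): max_ending_here = 5, max_so_far = 25
Position 8 (value 1): max_ending_here = 6, max_so_far = 25
Position 9 (value 18): max_ending_here = 24, max_so_far = 25

Maximum subarray: [11, 14]
Maximum sum: 25

The maximum subarray is [11, 14] with sum 25. This subarray runs from index 2 to index 3.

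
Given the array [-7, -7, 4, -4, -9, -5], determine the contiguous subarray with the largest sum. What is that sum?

Using Kadane's algorithm on [-7, -7, 4, -4, -9, -5]:

Scanning through the array:
Position 1 (value -7): max_ending_here = -7, max_so_far = -7
Position 2 (value 4): max_ending_here = 4, max_so_far = 4
Position 3 (value -4): max_ending_here = 0, max_so_far = 4
Position 4 (value -9): max_ending_here = -9, max_so_far = 4
Position 5 (value -5): max_ending_here = -5, max_so_far = 4

Maximum subarray: [4]
Maximum sum: 4

The maximum subarray is [4] with sum 4. This subarray runs from index 2 to index 2.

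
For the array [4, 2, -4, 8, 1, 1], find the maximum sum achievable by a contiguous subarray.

Using Kadane's algorithm on [4, 2, -4, 8, 1, 1]:

Scanning through the array:
Position 1 (value 2): max_ending_here = 6, max_so_far = 6
Position 2 (value -4): max_ending_here = 2, max_so_far = 6
Position 3 (value 8): max_ending_here = 10, max_so_far = 10
Position 4 (value 1): max_ending_here = 11, max_so_far = 11
Position 5 (value 1): max_ending_here = 12, max_so_far = 12

Maximum subarray: [4, 2, -4, 8, 1, 1]
Maximum sum: 12

The maximum subarray is [4, 2, -4, 8, 1, 1] with sum 12. This subarray runs from index 0 to index 5.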